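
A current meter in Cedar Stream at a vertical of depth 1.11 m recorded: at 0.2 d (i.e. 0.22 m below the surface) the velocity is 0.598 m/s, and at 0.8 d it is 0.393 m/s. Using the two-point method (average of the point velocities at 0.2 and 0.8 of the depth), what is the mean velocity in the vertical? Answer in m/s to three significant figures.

v̄ = (0.598 + 0.393) / 2 = 0.4955 m/s

0.496 m/s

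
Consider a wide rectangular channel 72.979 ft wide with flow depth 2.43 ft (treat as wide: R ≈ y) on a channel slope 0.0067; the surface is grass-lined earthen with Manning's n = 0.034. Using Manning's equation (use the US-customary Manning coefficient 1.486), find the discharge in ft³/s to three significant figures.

A = b·y = 72.979 × 2.43 = 177.3 ft²
Wide channel: R ≈ y = 2.43 ft
Q = (1.486/n)·A·R^(2/3)·S^(1/2) = (1.486/0.034) × 177.3 × 2.430^(2/3) × 0.0067^(1/2) = 1147 ft³/s

1150 ft³/s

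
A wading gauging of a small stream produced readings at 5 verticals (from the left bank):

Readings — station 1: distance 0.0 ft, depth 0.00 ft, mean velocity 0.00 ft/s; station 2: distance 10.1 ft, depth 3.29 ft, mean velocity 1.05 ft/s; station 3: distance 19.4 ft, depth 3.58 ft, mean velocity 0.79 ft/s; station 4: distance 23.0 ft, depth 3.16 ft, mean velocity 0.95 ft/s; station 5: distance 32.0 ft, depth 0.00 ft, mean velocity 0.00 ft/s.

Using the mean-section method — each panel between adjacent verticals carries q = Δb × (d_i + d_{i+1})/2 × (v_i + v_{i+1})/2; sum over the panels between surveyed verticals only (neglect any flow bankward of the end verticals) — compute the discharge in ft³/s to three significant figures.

55.4 ft³/s

Panel 1-2: Δb = 10.1 ft, d̄ = (0.00+3.29)/2 = 1.645, v̄ = (0.00+1.05)/2 = 0.525 → q = 10.1×1.645×0.525 = 8.723 ft³/s
Panel 2-3: Δb = 9.3 ft, d̄ = (3.29+3.58)/2 = 3.435, v̄ = (1.05+0.79)/2 = 0.92 → q = 9.3×3.435×0.92 = 29.39 ft³/s
Panel 3-4: Δb = 3.6 ft, d̄ = (3.58+3.16)/2 = 3.37, v̄ = (0.79+0.95)/2 = 0.87 → q = 3.6×3.37×0.87 = 10.55 ft³/s
Panel 4-5: Δb = 9 ft, d̄ = (3.16+0.00)/2 = 1.58, v̄ = (0.95+0.00)/2 = 0.475 → q = 9×1.58×0.475 = 6.755 ft³/s
Q = Σ q = 55.42 ft³/s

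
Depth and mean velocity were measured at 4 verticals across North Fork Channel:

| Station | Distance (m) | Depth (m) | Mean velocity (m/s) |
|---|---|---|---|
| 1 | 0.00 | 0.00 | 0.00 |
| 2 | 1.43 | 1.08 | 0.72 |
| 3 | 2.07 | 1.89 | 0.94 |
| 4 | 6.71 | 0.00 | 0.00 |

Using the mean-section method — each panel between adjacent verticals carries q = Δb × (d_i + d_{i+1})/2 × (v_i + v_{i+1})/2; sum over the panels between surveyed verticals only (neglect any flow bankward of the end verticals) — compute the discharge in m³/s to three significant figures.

3.13 m³/s

Panel 1-2: Δb = 1.43 m, d̄ = (0.00+1.08)/2 = 0.54, v̄ = (0.00+0.72)/2 = 0.36 → q = 1.43×0.54×0.36 = 0.2780 m³/s
Panel 2-3: Δb = 0.64 m, d̄ = (1.08+1.89)/2 = 1.485, v̄ = (0.72+0.94)/2 = 0.83 → q = 0.64×1.485×0.83 = 0.7888 m³/s
Panel 3-4: Δb = 4.64 m, d̄ = (1.89+0.00)/2 = 0.945, v̄ = (0.94+0.00)/2 = 0.47 → q = 4.64×0.945×0.47 = 2.061 m³/s
Q = Σ q = 3.128 m³/s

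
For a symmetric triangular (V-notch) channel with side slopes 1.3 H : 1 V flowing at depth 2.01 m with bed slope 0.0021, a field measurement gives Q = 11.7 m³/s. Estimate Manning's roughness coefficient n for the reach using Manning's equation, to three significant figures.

0.0177

A = z·y² = 1.3×2.01² = 5.252 m²
P = 2y√(1+z²) = 2×2.01×√(1+1.3²) = 6.593 m
R = A/P = 5.252/6.593 = 0.7966 m
n = (1/Q)·A·R^(2/3)·S^(1/2) = (1/11.7) × 5.252 × 0.8593 × 0.04583 = 0.01768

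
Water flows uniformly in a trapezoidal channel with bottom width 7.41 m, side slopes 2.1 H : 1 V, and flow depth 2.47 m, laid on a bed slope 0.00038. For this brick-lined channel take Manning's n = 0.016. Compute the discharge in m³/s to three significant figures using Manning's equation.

52.9 m³/s

A = (b + z·y)·y = (7.41 + 2.1×2.47)×2.47 = 31.11 m²
P = b + 2y√(1+z²) = 7.41 + 2×2.47×√(1+2.1²) = 18.90 m
R = A/P = 31.11/18.90 = 1.646 m
Q = (1/n)·A·R^(2/3)·S^(1/2) = (1/0.016) × 31.11 × 1.646^(2/3) × 0.00038^(1/2) = 52.85 m³/s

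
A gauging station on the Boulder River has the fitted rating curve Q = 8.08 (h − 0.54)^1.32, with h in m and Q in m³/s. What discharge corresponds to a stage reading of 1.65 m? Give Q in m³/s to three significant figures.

Q = 8.08 × (1.65 − 0.54)^1.32 = 8.08 × 1.11^1.32 = 9.273 m³/s

9.27 m³/s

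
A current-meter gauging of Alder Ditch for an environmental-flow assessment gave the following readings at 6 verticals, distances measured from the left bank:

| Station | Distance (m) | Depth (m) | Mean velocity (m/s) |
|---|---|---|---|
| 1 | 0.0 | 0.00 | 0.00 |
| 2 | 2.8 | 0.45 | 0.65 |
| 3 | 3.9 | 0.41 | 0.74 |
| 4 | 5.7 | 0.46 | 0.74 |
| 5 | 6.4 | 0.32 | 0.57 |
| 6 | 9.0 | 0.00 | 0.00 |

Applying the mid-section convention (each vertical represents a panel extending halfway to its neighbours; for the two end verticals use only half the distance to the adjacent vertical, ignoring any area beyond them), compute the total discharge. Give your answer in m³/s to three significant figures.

w_2 = (3.9 − 0.0)/2 = 1.95 m; q_2 = 0.65 × 0.45 × 1.95 = 0.5704 m³/s
w_3 = (5.7 − 2.8)/2 = 1.45 m; q_3 = 0.74 × 0.41 × 1.45 = 0.4399 m³/s
w_4 = (6.4 − 3.9)/2 = 1.25 m; q_4 = 0.74 × 0.46 × 1.25 = 0.4255 m³/s
w_5 = (9.0 − 5.7)/2 = 1.65 m; q_5 = 0.57 × 0.32 × 1.65 = 0.3010 m³/s
Stations 1, 6 contribute zero (depth or velocity is 0).
Q = Σ qᵢ = 1.737 m³/s

1.74 m³/s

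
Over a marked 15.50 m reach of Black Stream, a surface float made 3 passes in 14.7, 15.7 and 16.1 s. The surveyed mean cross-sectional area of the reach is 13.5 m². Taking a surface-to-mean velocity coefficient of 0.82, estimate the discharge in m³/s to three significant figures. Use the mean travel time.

t̄ = (14.7 + 15.7 + 16.1) / 3 = 15.5 s
v_surface = L / t̄ = 15.50 / 15.5 = 1.000 m/s
v_mean = 0.82 × 1.000 = 0.8200 m/s
Q = A × v_mean = 13.5 × 0.8200 = 11.07 m³/s

11.1 m³/s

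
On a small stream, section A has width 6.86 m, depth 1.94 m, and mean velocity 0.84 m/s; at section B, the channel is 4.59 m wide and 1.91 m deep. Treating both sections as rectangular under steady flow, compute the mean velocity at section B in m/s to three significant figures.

1.28 m/s

Q = A₁V₁ = (6.86×1.94) × 0.84 = 11.18 m³/s
A₂ = 4.59 × 1.91 = 8.767 m²
V₂ = Q/A₂ = 11.18/8.767 = 1.275 m/s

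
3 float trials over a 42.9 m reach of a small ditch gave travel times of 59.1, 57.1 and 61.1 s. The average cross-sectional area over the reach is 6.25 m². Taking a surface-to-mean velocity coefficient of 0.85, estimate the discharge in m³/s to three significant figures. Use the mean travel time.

3.86 m³/s

t̄ = (59.1 + 57.1 + 61.1) / 3 = 59.1 s
v_surface = L / t̄ = 42.9 / 59.1 = 0.7259 m/s
v_mean = 0.85 × 0.7259 = 0.6170 m/s
Q = A × v_mean = 6.25 × 0.6170 = 3.856 m³/s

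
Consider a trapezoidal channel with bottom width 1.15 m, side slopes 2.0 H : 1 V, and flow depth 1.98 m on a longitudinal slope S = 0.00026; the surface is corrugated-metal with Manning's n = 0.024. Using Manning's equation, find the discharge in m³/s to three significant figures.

A = (b + z·y)·y = (1.15 + 2.0×1.98)×1.98 = 10.12 m²
P = b + 2y√(1+z²) = 1.15 + 2×1.98×√(1+2.0²) = 10.00 m
R = A/P = 10.12/10.00 = 1.011 m
Q = (1/n)·A·R^(2/3)·S^(1/2) = (1/0.024) × 10.12 × 1.011^(2/3) × 0.00026^(1/2) = 6.849 m³/s

6.85 m³/s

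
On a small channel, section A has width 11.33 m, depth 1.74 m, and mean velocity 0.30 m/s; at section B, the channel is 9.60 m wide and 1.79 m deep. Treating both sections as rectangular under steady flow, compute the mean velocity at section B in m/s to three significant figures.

Q = A₁V₁ = (11.33×1.74) × 0.30 = 5.914 m³/s
A₂ = 9.60 × 1.79 = 17.18 m²
V₂ = Q/A₂ = 5.914/17.18 = 0.3442 m/s

0.344 m/s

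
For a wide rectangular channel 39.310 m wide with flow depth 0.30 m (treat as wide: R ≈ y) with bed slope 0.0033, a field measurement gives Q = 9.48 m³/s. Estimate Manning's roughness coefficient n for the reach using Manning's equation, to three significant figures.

A = b·y = 39.310 × 0.30 = 11.79 m²
Wide channel: R ≈ y = 0.30 m
n = (1/Q)·A·R^(2/3)·S^(1/2) = (1/9.48) × 11.79 × 0.4481 × 0.05745 = 0.03202

0.0320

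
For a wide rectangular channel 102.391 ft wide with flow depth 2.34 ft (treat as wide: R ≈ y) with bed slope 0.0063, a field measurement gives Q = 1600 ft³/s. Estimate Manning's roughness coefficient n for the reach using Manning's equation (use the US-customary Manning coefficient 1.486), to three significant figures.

A = b·y = 102.391 × 2.34 = 239.6 ft²
Wide channel: R ≈ y = 2.34 ft
n = (1.486/Q)·A·R^(2/3)·S^(1/2) = (1.486/1600) × 239.6 × 1.763 × 0.07937 = 0.03113

0.0311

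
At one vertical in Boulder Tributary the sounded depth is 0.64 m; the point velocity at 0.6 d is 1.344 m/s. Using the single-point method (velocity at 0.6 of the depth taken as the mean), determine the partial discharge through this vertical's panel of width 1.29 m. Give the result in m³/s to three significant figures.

1.11 m³/s

v̄ = v₀.₆ = 1.344 m/s
q = v̄ × d × w = 1.344 × 0.64 × 1.29 = 1.110 m³/s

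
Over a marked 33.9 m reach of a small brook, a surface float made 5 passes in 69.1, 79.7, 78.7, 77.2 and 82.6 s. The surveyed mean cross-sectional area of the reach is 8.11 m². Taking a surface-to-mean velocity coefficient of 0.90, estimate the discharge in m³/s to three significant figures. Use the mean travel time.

t̄ = (69.1 + 79.7 + 78.7 + 77.2 + 82.6) / 5 = 77.46 s
v_surface = L / t̄ = 33.9 / 77.46 = 0.4376 m/s
v_mean = 0.90 × 0.4376 = 0.3939 m/s
Q = A × v_mean = 8.11 × 0.3939 = 3.194 m³/s

3.19 m³/s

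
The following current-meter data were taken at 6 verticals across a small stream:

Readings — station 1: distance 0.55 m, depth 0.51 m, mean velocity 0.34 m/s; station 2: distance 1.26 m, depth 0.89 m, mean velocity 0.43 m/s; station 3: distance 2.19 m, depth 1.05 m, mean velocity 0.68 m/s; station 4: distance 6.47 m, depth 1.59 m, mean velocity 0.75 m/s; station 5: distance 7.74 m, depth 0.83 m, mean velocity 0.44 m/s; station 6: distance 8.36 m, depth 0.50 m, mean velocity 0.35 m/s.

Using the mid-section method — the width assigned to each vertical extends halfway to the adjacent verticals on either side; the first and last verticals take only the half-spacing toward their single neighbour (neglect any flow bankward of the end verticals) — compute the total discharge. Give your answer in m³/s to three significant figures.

w_1 = (1.26 − 0.55)/2 = 0.355 m; q_1 = 0.34 × 0.51 × 0.355 = 0.06156 m³/s
w_2 = (2.19 − 0.55)/2 = 0.82 m; q_2 = 0.43 × 0.89 × 0.82 = 0.3138 m³/s
w_3 = (6.47 − 1.26)/2 = 2.605 m; q_3 = 0.68 × 1.05 × 2.605 = 1.860 m³/s
w_4 = (7.74 − 2.19)/2 = 2.775 m; q_4 = 0.75 × 1.59 × 2.775 = 3.309 m³/s
w_5 = (8.36 − 6.47)/2 = 0.945 m; q_5 = 0.44 × 0.83 × 0.945 = 0.3451 m³/s
w_6 = (8.36 − 7.74)/2 = 0.31 m; q_6 = 0.35 × 0.50 × 0.31 = 0.05425 m³/s
Q = Σ qᵢ = 5.944 m³/s

5.94 m³/s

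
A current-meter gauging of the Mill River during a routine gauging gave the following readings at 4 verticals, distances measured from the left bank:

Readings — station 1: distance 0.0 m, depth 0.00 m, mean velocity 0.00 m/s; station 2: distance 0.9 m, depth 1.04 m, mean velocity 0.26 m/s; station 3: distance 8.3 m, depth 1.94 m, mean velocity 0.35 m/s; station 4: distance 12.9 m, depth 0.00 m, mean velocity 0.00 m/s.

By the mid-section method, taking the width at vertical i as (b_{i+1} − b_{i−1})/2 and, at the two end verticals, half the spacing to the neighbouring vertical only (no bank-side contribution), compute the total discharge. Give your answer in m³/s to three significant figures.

5.20 m³/s

w_2 = (8.3 − 0.0)/2 = 4.15 m; q_2 = 0.26 × 1.04 × 4.15 = 1.122 m³/s
w_3 = (12.9 − 0.9)/2 = 6 m; q_3 = 0.35 × 1.94 × 6 = 4.074 m³/s
Stations 1, 4 contribute zero (depth or velocity is 0).
Q = Σ qᵢ = 5.196 m³/s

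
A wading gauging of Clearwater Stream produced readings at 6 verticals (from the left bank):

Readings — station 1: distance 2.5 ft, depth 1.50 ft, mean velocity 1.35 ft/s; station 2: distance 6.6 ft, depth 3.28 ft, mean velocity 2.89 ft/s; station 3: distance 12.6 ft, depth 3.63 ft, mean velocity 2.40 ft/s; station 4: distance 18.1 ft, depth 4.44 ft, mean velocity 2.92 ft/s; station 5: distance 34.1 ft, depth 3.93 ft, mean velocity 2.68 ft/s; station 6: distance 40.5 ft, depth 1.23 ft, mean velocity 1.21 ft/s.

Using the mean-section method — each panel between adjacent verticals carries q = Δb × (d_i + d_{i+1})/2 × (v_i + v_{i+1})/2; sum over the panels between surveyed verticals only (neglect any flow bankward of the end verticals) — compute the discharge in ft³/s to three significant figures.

354 ft³/s

Panel 1-2: Δb = 4.1 ft, d̄ = (1.50+3.28)/2 = 2.39, v̄ = (1.35+2.89)/2 = 2.12 → q = 4.1×2.39×2.12 = 20.77 ft³/s
Panel 2-3: Δb = 6 ft, d̄ = (3.28+3.63)/2 = 3.455, v̄ = (2.89+2.40)/2 = 2.645 → q = 6×3.455×2.645 = 54.83 ft³/s
Panel 3-4: Δb = 5.5 ft, d̄ = (3.63+4.44)/2 = 4.035, v̄ = (2.40+2.92)/2 = 2.66 → q = 5.5×4.035×2.66 = 59.03 ft³/s
Panel 4-5: Δb = 16 ft, d̄ = (4.44+3.93)/2 = 4.185, v̄ = (2.92+2.68)/2 = 2.8 → q = 16×4.185×2.8 = 187.5 ft³/s
Panel 5-6: Δb = 6.4 ft, d̄ = (3.93+1.23)/2 = 2.58, v̄ = (2.68+1.21)/2 = 1.945 → q = 6.4×2.58×1.945 = 32.12 ft³/s
Q = Σ q = 354.2 ft³/s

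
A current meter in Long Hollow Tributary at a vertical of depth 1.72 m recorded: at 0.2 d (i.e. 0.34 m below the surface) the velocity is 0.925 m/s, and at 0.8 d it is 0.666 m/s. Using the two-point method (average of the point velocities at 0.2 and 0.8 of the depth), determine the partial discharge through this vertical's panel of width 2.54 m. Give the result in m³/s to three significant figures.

v̄ = (0.925 + 0.666) / 2 = 0.7955 m/s
q = v̄ × d × w = 0.7955 × 1.72 × 2.54 = 3.475 m³/s

3.48 m³/s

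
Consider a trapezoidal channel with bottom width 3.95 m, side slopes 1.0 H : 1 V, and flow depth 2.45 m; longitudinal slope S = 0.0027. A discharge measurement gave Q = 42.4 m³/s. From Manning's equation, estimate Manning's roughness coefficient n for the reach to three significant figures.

A = (b + z·y)·y = (3.95 + 1.0×2.45)×2.45 = 15.68 m²
P = b + 2y√(1+z²) = 3.95 + 2×2.45×√(1+1.0²) = 10.88 m
R = A/P = 15.68/10.88 = 1.441 m
n = (1/Q)·A·R^(2/3)·S^(1/2) = (1/42.4) × 15.68 × 1.276 × 0.05196 = 0.02452

0.0245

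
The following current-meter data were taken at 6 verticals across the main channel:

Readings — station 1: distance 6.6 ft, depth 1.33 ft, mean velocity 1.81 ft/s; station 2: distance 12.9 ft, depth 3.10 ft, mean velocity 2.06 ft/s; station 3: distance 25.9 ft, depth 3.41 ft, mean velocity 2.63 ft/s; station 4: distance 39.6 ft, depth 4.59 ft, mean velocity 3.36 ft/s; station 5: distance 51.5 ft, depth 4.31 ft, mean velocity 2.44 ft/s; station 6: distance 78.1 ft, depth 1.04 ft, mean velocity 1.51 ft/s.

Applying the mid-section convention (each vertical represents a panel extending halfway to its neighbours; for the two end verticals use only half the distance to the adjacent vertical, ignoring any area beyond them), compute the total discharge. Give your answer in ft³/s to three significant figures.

610 ft³/s

w_1 = (12.9 − 6.6)/2 = 3.15 ft; q_1 = 1.81 × 1.33 × 3.15 = 7.583 ft³/s
w_2 = (25.9 − 6.6)/2 = 9.65 ft; q_2 = 2.06 × 3.10 × 9.65 = 61.62 ft³/s
w_3 = (39.6 − 12.9)/2 = 13.35 ft; q_3 = 2.63 × 3.41 × 13.35 = 119.7 ft³/s
w_4 = (51.5 − 25.9)/2 = 12.8 ft; q_4 = 3.36 × 4.59 × 12.8 = 197.4 ft³/s
w_5 = (78.1 − 39.6)/2 = 19.25 ft; q_5 = 2.44 × 4.31 × 19.25 = 202.4 ft³/s
w_6 = (78.1 − 51.5)/2 = 13.3 ft; q_6 = 1.51 × 1.04 × 13.3 = 20.89 ft³/s
Q = Σ qᵢ = 609.7 ft³/s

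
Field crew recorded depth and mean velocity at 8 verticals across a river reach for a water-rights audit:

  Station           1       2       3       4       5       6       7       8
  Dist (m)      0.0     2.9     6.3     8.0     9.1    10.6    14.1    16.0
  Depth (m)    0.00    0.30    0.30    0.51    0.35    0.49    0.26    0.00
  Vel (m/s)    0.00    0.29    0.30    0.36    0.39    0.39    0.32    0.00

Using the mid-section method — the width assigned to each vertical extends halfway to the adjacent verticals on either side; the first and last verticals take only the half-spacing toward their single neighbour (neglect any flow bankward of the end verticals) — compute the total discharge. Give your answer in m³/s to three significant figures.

w_2 = (6.3 − 0.0)/2 = 3.15 m; q_2 = 0.29 × 0.30 × 3.15 = 0.2741 m³/s
w_3 = (8.0 − 2.9)/2 = 2.55 m; q_3 = 0.30 × 0.30 × 2.55 = 0.2295 m³/s
w_4 = (9.1 − 6.3)/2 = 1.4 m; q_4 = 0.36 × 0.51 × 1.4 = 0.2570 m³/s
w_5 = (10.6 − 8.0)/2 = 1.3 m; q_5 = 0.39 × 0.35 × 1.3 = 0.1775 m³/s
w_6 = (14.1 − 9.1)/2 = 2.5 m; q_6 = 0.39 × 0.49 × 2.5 = 0.4778 m³/s
w_7 = (16.0 − 10.6)/2 = 2.7 m; q_7 = 0.32 × 0.26 × 2.7 = 0.2246 m³/s
Stations 1, 8 contribute zero (depth or velocity is 0).
Q = Σ qᵢ = 1.640 m³/s

1.64 m³/s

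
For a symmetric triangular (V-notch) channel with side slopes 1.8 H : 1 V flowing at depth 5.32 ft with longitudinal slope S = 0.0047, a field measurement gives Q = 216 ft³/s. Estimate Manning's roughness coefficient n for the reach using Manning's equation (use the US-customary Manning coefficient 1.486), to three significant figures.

A = z·y² = 1.8×5.32² = 50.94 ft²
P = 2y√(1+z²) = 2×5.32×√(1+1.8²) = 21.91 ft
R = A/P = 50.94/21.91 = 2.325 ft
n = (1.486/Q)·A·R^(2/3)·S^(1/2) = (1.486/216) × 50.94 × 1.755 × 0.06856 = 0.04217

0.0422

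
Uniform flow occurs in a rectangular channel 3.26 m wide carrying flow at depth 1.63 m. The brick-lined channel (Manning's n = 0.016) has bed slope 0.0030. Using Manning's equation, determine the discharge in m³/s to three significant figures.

A = b·y = 3.26 × 1.63 = 5.314 m²
P = b + 2y = 3.26 + 2×1.63 = 6.520 m
R = A/P = 5.314/6.520 = 0.8150 m
Q = (1/n)·A·R^(2/3)·S^(1/2) = (1/0.016) × 5.314 × 0.8150^(2/3) × 0.0030^(1/2) = 15.87 m³/s

15.9 m³/s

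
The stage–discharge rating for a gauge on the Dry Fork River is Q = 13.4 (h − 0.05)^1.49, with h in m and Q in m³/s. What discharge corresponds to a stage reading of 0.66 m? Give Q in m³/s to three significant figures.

6.42 m³/s

Q = 13.4 × (0.66 − 0.05)^1.49 = 13.4 × 0.61^1.49 = 6.416 m³/s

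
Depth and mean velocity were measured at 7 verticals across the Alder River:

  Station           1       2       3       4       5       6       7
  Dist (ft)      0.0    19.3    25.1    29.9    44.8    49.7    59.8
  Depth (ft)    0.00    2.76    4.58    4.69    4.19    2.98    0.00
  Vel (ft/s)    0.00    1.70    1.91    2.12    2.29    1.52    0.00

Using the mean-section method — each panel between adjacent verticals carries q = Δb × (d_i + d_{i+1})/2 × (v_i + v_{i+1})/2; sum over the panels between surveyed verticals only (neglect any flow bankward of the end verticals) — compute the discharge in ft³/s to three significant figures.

297 ft³/s

Panel 1-2: Δb = 19.3 ft, d̄ = (0.00+2.76)/2 = 1.38, v̄ = (0.00+1.70)/2 = 0.85 → q = 19.3×1.38×0.85 = 22.64 ft³/s
Panel 2-3: Δb = 5.8 ft, d̄ = (2.76+4.58)/2 = 3.67, v̄ = (1.70+1.91)/2 = 1.805 → q = 5.8×3.67×1.805 = 38.42 ft³/s
Panel 3-4: Δb = 4.8 ft, d̄ = (4.58+4.69)/2 = 4.635, v̄ = (1.91+2.12)/2 = 2.015 → q = 4.8×4.635×2.015 = 44.83 ft³/s
Panel 4-5: Δb = 14.9 ft, d̄ = (4.69+4.19)/2 = 4.44, v̄ = (2.12+2.29)/2 = 2.205 → q = 14.9×4.44×2.205 = 145.9 ft³/s
Panel 5-6: Δb = 4.9 ft, d̄ = (4.19+2.98)/2 = 3.585, v̄ = (2.29+1.52)/2 = 1.905 → q = 4.9×3.585×1.905 = 33.46 ft³/s
Panel 6-7: Δb = 10.1 ft, d̄ = (2.98+0.00)/2 = 1.49, v̄ = (1.52+0.00)/2 = 0.76 → q = 10.1×1.49×0.76 = 11.44 ft³/s
Q = Σ q = 296.7 ft³/s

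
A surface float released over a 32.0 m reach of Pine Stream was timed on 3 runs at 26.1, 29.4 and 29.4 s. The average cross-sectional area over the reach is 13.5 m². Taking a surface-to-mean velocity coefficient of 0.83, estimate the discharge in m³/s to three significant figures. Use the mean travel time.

t̄ = (26.1 + 29.4 + 29.4) / 3 = 28.3 s
v_surface = L / t̄ = 32.0 / 28.3 = 1.131 m/s
v_mean = 0.83 × 1.131 = 0.9385 m/s
Q = A × v_mean = 13.5 × 0.9385 = 12.67 m³/s

12.7 m³/s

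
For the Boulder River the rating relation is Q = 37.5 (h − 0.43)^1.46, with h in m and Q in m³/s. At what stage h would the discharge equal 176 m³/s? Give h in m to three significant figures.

3.31 m

h − h₀ = (Q/C)^(1/b) = (176/37.5)^(1/1.46) = 2.883 m
h = 0.43 + 2.883 = 3.313 m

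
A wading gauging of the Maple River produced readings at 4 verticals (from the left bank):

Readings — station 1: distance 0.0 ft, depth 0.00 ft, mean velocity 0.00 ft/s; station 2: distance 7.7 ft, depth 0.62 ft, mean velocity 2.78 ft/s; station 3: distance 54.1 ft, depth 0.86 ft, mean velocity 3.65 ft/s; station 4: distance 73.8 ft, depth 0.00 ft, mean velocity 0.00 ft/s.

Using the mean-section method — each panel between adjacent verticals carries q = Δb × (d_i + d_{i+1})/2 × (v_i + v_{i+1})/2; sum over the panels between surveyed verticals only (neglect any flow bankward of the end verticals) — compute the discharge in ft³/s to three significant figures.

129 ft³/s

Panel 1-2: Δb = 7.7 ft, d̄ = (0.00+0.62)/2 = 0.31, v̄ = (0.00+2.78)/2 = 1.39 → q = 7.7×0.31×1.39 = 3.318 ft³/s
Panel 2-3: Δb = 46.4 ft, d̄ = (0.62+0.86)/2 = 0.74, v̄ = (2.78+3.65)/2 = 3.215 → q = 46.4×0.74×3.215 = 110.4 ft³/s
Panel 3-4: Δb = 19.7 ft, d̄ = (0.86+0.00)/2 = 0.43, v̄ = (3.65+0.00)/2 = 1.825 → q = 19.7×0.43×1.825 = 15.46 ft³/s
Q = Σ q = 129.2 ft³/s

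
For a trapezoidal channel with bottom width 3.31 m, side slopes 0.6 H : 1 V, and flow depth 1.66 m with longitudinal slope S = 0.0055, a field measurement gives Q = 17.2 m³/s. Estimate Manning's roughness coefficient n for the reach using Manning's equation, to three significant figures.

0.0307

A = (b + z·y)·y = (3.31 + 0.6×1.66)×1.66 = 7.148 m²
P = b + 2y√(1+z²) = 3.31 + 2×1.66×√(1+0.6²) = 7.182 m
R = A/P = 7.148/7.182 = 0.9953 m
n = (1/Q)·A·R^(2/3)·S^(1/2) = (1/17.2) × 7.148 × 0.9969 × 0.07416 = 0.03072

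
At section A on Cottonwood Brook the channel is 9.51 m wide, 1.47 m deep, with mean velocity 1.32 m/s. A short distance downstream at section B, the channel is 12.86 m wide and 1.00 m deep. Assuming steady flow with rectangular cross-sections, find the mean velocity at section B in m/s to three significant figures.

Q = A₁V₁ = (9.51×1.47) × 1.32 = 18.45 m³/s
A₂ = 12.86 × 1.00 = 12.86 m²
V₂ = Q/A₂ = 18.45/12.86 = 1.435 m/s

1.43 m/s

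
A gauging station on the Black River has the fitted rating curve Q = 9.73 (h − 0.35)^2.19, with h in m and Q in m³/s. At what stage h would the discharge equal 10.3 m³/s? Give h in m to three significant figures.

1.38 m

h − h₀ = (Q/C)^(1/b) = (10.3/9.73)^(1/2.19) = 1.026 m
h = 0.35 + 1.026 = 1.376 m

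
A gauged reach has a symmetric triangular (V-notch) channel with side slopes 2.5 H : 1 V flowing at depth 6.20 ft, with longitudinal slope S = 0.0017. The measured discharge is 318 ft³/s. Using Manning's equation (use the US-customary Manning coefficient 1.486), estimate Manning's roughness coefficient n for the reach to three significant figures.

A = z·y² = 2.5×6.20² = 96.10 ft²
P = 2y√(1+z²) = 2×6.20×√(1+2.5²) = 33.39 ft
R = A/P = 96.10/33.39 = 2.878 ft
n = (1.486/Q)·A·R^(2/3)·S^(1/2) = (1.486/318) × 96.10 × 2.023 × 0.04123 = 0.03747

0.0375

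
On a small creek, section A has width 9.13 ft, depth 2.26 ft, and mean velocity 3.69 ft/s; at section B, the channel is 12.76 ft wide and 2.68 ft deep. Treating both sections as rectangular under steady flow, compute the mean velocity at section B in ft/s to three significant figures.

Q = A₁V₁ = (9.13×2.26) × 3.69 = 76.14 ft³/s
A₂ = 12.76 × 2.68 = 34.20 ft²
V₂ = Q/A₂ = 76.14/34.20 = 2.226 ft/s

2.23 ft/s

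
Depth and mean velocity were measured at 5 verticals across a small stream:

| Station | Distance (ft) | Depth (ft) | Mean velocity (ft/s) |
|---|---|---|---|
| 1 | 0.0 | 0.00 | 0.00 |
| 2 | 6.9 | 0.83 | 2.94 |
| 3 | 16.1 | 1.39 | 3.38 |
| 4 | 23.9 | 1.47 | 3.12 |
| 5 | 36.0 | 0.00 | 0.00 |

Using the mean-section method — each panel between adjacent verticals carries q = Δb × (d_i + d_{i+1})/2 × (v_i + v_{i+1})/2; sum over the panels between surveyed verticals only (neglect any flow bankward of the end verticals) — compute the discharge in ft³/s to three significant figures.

86.6 ft³/s

Panel 1-2: Δb = 6.9 ft, d̄ = (0.00+0.83)/2 = 0.415, v̄ = (0.00+2.94)/2 = 1.47 → q = 6.9×0.415×1.47 = 4.209 ft³/s
Panel 2-3: Δb = 9.2 ft, d̄ = (0.83+1.39)/2 = 1.11, v̄ = (2.94+3.38)/2 = 3.16 → q = 9.2×1.11×3.16 = 32.27 ft³/s
Panel 3-4: Δb = 7.8 ft, d̄ = (1.39+1.47)/2 = 1.43, v̄ = (3.38+3.12)/2 = 3.25 → q = 7.8×1.43×3.25 = 36.25 ft³/s
Panel 4-5: Δb = 12.1 ft, d̄ = (1.47+0.00)/2 = 0.735, v̄ = (3.12+0.00)/2 = 1.56 → q = 12.1×0.735×1.56 = 13.87 ft³/s
Q = Σ q = 86.60 ft³/s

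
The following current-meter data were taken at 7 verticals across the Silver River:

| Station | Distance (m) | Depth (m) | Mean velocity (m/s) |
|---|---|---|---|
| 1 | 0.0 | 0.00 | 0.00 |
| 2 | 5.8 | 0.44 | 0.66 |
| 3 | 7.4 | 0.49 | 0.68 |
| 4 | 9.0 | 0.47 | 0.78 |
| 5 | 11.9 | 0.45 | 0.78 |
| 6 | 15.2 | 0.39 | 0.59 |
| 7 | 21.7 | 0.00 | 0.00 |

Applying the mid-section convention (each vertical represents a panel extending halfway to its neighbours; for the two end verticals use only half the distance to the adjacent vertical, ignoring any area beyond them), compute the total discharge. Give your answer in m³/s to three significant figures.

w_2 = (7.4 − 0.0)/2 = 3.7 m; q_2 = 0.66 × 0.44 × 3.7 = 1.074 m³/s
w_3 = (9.0 − 5.8)/2 = 1.6 m; q_3 = 0.68 × 0.49 × 1.6 = 0.5331 m³/s
w_4 = (11.9 − 7.4)/2 = 2.25 m; q_4 = 0.78 × 0.47 × 2.25 = 0.8249 m³/s
w_5 = (15.2 − 9.0)/2 = 3.1 m; q_5 = 0.78 × 0.45 × 3.1 = 1.088 m³/s
w_6 = (21.7 − 11.9)/2 = 4.9 m; q_6 = 0.59 × 0.39 × 4.9 = 1.127 m³/s
Stations 1, 7 contribute zero (depth or velocity is 0).
Q = Σ qᵢ = 4.648 m³/s

4.65 m³/s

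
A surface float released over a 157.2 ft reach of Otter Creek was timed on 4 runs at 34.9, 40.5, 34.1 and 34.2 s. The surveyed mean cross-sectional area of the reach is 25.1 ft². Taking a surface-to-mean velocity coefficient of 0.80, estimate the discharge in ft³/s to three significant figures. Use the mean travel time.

87.9 ft³/s

t̄ = (34.9 + 40.5 + 34.1 + 34.2) / 4 = 35.925 s
v_surface = L / t̄ = 157.2 / 35.925 = 4.376 ft/s
v_mean = 0.80 × 4.376 = 3.501 ft/s
Q = A × v_mean = 25.1 × 3.501 = 87.87 ft³/s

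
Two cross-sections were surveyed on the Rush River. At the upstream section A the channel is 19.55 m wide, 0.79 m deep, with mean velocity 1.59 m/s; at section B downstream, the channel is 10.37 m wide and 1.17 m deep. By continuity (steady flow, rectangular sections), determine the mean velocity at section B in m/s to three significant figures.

2.02 m/s

Q = A₁V₁ = (19.55×0.79) × 1.59 = 24.56 m³/s
A₂ = 10.37 × 1.17 = 12.13 m²
V₂ = Q/A₂ = 24.56/12.13 = 2.024 m/s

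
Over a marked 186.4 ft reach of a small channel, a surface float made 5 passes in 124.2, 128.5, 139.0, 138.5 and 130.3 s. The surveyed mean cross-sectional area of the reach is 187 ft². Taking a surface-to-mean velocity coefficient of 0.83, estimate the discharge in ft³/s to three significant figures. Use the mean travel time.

t̄ = (124.2 + 128.5 + 139.0 + 138.5 + 130.3) / 5 = 132.1 s
v_surface = L / t̄ = 186.4 / 132.1 = 1.411 ft/s
v_mean = 0.83 × 1.411 = 1.171 ft/s
Q = A × v_mean = 187 × 1.171 = 219.0 ft³/s

219 ft³/s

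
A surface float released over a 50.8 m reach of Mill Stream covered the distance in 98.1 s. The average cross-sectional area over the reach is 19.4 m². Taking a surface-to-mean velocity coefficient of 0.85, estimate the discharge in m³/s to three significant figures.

v_surface = L / t̄ = 50.8 / 98.1 = 0.5178 m/s
v_mean = 0.85 × 0.5178 = 0.4402 m/s
Q = A × v_mean = 19.4 × 0.4402 = 8.539 m³/s

8.54 m³/s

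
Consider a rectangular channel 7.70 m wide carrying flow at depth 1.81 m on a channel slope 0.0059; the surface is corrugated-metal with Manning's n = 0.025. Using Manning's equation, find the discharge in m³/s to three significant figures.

A = b·y = 7.70 × 1.81 = 13.94 m²
P = b + 2y = 7.70 + 2×1.81 = 11.32 m
R = A/P = 13.94/11.32 = 1.231 m
Q = (1/n)·A·R^(2/3)·S^(1/2) = (1/0.025) × 13.94 × 1.231^(2/3) × 0.0059^(1/2) = 49.19 m³/s

49.2 m³/s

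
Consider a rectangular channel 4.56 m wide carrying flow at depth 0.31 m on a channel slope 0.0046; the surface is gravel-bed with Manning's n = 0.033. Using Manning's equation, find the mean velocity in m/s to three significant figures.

0.865 m/s

A = b·y = 4.56 × 0.31 = 1.414 m²
P = b + 2y = 4.56 + 2×0.31 = 5.180 m
R = A/P = 1.414/5.180 = 0.2729 m
Q = (1/n)·A·R^(2/3)·S^(1/2) = (1/0.033) × 1.414 × 0.2729^(2/3) × 0.0046^(1/2) = 1.222 m³/s
V = Q/A = 1.222/1.414 = 0.8647 m/s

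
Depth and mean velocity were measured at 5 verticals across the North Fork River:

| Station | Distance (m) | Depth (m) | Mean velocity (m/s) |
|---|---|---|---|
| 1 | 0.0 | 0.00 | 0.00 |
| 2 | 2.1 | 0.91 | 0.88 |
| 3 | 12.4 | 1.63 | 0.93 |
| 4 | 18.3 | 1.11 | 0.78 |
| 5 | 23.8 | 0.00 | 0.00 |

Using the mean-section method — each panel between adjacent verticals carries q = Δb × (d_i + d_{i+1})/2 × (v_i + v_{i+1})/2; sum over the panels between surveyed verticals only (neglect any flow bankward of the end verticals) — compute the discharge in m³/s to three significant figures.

Panel 1-2: Δb = 2.1 m, d̄ = (0.00+0.91)/2 = 0.455, v̄ = (0.00+0.88)/2 = 0.44 → q = 2.1×0.455×0.44 = 0.4204 m³/s
Panel 2-3: Δb = 10.3 m, d̄ = (0.91+1.63)/2 = 1.27, v̄ = (0.88+0.93)/2 = 0.905 → q = 10.3×1.27×0.905 = 11.84 m³/s
Panel 3-4: Δb = 5.9 m, d̄ = (1.63+1.11)/2 = 1.37, v̄ = (0.93+0.78)/2 = 0.855 → q = 5.9×1.37×0.855 = 6.911 m³/s
Panel 4-5: Δb = 5.5 m, d̄ = (1.11+0.00)/2 = 0.555, v̄ = (0.78+0.00)/2 = 0.39 → q = 5.5×0.555×0.39 = 1.190 m³/s
Q = Σ q = 20.36 m³/s

20.4 m³/s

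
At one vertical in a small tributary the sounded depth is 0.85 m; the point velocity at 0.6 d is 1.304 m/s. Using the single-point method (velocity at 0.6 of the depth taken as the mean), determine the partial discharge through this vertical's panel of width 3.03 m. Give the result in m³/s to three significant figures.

3.36 m³/s

v̄ = v₀.₆ = 1.304 m/s
q = v̄ × d × w = 1.304 × 0.85 × 3.03 = 3.358 m³/s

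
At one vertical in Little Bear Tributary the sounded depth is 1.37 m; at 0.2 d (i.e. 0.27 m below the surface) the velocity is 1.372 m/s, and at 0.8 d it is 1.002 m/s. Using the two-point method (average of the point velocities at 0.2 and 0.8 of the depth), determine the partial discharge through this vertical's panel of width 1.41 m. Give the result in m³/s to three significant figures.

2.29 m³/s

v̄ = (1.372 + 1.002) / 2 = 1.187 m/s
q = v̄ × d × w = 1.187 × 1.37 × 1.41 = 2.293 m³/s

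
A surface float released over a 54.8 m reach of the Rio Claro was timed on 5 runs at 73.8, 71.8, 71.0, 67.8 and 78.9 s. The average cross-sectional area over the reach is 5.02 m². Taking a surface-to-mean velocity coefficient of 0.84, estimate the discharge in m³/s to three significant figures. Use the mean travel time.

3.18 m³/s

t̄ = (73.8 + 71.8 + 71.0 + 67.8 + 78.9) / 5 = 72.66 s
v_surface = L / t̄ = 54.8 / 72.66 = 0.7542 m/s
v_mean = 0.84 × 0.7542 = 0.6335 m/s
Q = A × v_mean = 5.02 × 0.6335 = 3.180 m³/s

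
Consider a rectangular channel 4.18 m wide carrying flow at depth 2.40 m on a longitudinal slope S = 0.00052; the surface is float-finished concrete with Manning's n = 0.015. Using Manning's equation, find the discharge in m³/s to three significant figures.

16.4 m³/s

A = b·y = 4.18 × 2.40 = 10.03 m²
P = b + 2y = 4.18 + 2×2.40 = 8.980 m
R = A/P = 10.03/8.980 = 1.117 m
Q = (1/n)·A·R^(2/3)·S^(1/2) = (1/0.015) × 10.03 × 1.117^(2/3) × 0.00052^(1/2) = 16.42 m³/s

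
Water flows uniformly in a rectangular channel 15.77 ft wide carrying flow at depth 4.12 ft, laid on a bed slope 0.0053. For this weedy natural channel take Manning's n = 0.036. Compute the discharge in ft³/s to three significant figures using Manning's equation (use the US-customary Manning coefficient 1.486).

A = b·y = 15.77 × 4.12 = 64.97 ft²
P = b + 2y = 15.77 + 2×4.12 = 24.01 ft
R = A/P = 64.97/24.01 = 2.706 ft
Q = (1.486/n)·A·R^(2/3)·S^(1/2) = (1.486/0.036) × 64.97 × 2.706^(2/3) × 0.0053^(1/2) = 379.1 ft³/s

379 ft³/s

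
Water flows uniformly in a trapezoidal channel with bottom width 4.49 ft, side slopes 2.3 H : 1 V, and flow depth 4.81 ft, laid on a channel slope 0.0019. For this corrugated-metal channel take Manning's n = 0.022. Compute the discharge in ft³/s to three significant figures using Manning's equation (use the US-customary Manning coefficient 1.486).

A = (b + z·y)·y = (4.49 + 2.3×4.81)×4.81 = 74.81 ft²
P = b + 2y√(1+z²) = 4.49 + 2×4.81×√(1+2.3²) = 28.62 ft
R = A/P = 74.81/28.62 = 2.614 ft
Q = (1.486/n)·A·R^(2/3)·S^(1/2) = (1.486/0.022) × 74.81 × 2.614^(2/3) × 0.0019^(1/2) = 418.0 ft³/s

418 ft³/s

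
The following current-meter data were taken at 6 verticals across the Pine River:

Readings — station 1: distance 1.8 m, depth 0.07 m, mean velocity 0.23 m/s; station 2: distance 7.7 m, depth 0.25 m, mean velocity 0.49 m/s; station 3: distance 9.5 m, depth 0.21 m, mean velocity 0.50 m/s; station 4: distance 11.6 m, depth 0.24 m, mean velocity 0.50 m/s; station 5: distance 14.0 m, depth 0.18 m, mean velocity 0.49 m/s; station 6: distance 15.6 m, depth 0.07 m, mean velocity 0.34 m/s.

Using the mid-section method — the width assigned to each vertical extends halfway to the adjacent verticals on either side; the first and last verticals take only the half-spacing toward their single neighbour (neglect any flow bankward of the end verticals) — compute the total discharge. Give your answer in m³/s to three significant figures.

1.19 m³/s

w_1 = (7.7 − 1.8)/2 = 2.95 m; q_1 = 0.23 × 0.07 × 2.95 = 0.04750 m³/s
w_2 = (9.5 − 1.8)/2 = 3.85 m; q_2 = 0.49 × 0.25 × 3.85 = 0.4716 m³/s
w_3 = (11.6 − 7.7)/2 = 1.95 m; q_3 = 0.50 × 0.21 × 1.95 = 0.2048 m³/s
w_4 = (14.0 − 9.5)/2 = 2.25 m; q_4 = 0.50 × 0.24 × 2.25 = 0.2700 m³/s
w_5 = (15.6 − 11.6)/2 = 2 m; q_5 = 0.49 × 0.18 × 2 = 0.1764 m³/s
w_6 = (15.6 − 14.0)/2 = 0.8 m; q_6 = 0.34 × 0.07 × 0.8 = 0.01904 m³/s
Q = Σ qᵢ = 1.189 m³/s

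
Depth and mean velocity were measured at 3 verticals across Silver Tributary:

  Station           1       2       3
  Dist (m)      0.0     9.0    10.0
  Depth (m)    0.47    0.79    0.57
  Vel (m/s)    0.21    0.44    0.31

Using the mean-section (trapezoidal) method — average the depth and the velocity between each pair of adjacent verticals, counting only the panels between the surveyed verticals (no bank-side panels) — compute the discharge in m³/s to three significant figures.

Panel 1-2: Δb = 9 m, d̄ = (0.47+0.79)/2 = 0.63, v̄ = (0.21+0.44)/2 = 0.325 → q = 9×0.63×0.325 = 1.843 m³/s
Panel 2-3: Δb = 1 m, d̄ = (0.79+0.57)/2 = 0.68, v̄ = (0.44+0.31)/2 = 0.375 → q = 1×0.68×0.375 = 0.2550 m³/s
Q = Σ q = 2.098 m³/s

2.10 m³/s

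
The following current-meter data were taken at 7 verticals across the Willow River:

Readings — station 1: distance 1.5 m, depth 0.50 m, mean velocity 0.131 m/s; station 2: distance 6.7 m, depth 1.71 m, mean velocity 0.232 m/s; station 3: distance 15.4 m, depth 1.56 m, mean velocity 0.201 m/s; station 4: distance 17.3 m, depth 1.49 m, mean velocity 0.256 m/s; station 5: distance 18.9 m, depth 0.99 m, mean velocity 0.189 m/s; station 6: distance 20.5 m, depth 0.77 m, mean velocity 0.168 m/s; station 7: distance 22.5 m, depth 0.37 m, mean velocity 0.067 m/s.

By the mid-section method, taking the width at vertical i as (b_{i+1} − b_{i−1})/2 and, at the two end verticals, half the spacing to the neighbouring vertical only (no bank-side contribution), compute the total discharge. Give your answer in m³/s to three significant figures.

w_1 = (6.7 − 1.5)/2 = 2.6 m; q_1 = 0.131 × 0.50 × 2.6 = 0.1703 m³/s
w_2 = (15.4 − 1.5)/2 = 6.95 m; q_2 = 0.232 × 1.71 × 6.95 = 2.757 m³/s
w_3 = (17.3 − 6.7)/2 = 5.3 m; q_3 = 0.201 × 1.56 × 5.3 = 1.662 m³/s
w_4 = (18.9 − 15.4)/2 = 1.75 m; q_4 = 0.256 × 1.49 × 1.75 = 0.6675 m³/s
w_5 = (20.5 − 17.3)/2 = 1.6 m; q_5 = 0.189 × 0.99 × 1.6 = 0.2994 m³/s
w_6 = (22.5 − 18.9)/2 = 1.8 m; q_6 = 0.168 × 0.77 × 1.8 = 0.2328 m³/s
w_7 = (22.5 − 20.5)/2 = 1 m; q_7 = 0.067 × 0.37 × 1 = 0.02479 m³/s
Q = Σ qᵢ = 5.814 m³/s

5.81 m³/s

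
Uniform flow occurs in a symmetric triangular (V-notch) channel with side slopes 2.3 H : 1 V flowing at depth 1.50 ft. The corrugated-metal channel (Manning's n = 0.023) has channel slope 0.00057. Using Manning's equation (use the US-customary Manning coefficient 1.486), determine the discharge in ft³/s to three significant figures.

A = z·y² = 2.3×1.50² = 5.175 ft²
P = 2y√(1+z²) = 2×1.50×√(1+2.3²) = 7.524 ft
R = A/P = 5.175/7.524 = 0.6878 ft
Q = (1.486/n)·A·R^(2/3)·S^(1/2) = (1.486/0.023) × 5.175 × 0.6878^(2/3) × 0.00057^(1/2) = 6.220 ft³/s

6.22 ft³/s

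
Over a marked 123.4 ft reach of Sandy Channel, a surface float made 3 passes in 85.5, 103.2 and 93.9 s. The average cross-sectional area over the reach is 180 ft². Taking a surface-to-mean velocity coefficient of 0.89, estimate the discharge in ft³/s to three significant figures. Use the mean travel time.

210 ft³/s

t̄ = (85.5 + 103.2 + 93.9) / 3 = 94.2 s
v_surface = L / t̄ = 123.4 / 94.2 = 1.310 ft/s
v_mean = 0.89 × 1.310 = 1.166 ft/s
Q = A × v_mean = 180 × 1.166 = 209.9 ft³/s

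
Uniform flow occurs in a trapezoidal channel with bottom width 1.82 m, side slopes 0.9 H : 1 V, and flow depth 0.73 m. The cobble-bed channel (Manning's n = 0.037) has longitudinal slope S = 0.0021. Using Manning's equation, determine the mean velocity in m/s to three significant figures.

0.757 m/s

A = (b + z·y)·y = (1.82 + 0.9×0.73)×0.73 = 1.808 m²
P = b + 2y√(1+z²) = 1.82 + 2×0.73×√(1+0.9²) = 3.784 m
R = A/P = 1.808/3.784 = 0.4778 m
Q = (1/n)·A·R^(2/3)·S^(1/2) = (1/0.037) × 1.808 × 0.4778^(2/3) × 0.0021^(1/2) = 1.369 m³/s
V = Q/A = 1.369/1.808 = 0.7570 m/s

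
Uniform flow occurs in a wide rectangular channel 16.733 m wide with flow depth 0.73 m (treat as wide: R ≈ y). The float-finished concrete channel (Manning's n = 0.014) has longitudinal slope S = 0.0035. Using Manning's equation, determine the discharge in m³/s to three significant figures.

41.8 m³/s

A = b·y = 16.733 × 0.73 = 12.22 m²
Wide channel: R ≈ y = 0.73 m
Q = (1/n)·A·R^(2/3)·S^(1/2) = (1/0.014) × 12.22 × 0.7300^(2/3) × 0.0035^(1/2) = 41.85 m³/s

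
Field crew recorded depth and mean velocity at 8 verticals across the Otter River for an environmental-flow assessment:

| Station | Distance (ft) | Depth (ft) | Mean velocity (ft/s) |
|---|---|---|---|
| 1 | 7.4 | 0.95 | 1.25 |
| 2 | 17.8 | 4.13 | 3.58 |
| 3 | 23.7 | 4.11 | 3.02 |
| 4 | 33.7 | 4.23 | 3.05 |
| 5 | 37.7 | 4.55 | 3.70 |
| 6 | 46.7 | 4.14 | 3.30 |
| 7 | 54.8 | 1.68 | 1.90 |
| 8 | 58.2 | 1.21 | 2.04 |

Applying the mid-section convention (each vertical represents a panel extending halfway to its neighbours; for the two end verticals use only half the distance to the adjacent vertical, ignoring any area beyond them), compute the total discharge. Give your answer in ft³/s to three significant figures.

w_1 = (17.8 − 7.4)/2 = 5.2 ft; q_1 = 1.25 × 0.95 × 5.2 = 6.175 ft³/s
w_2 = (23.7 − 7.4)/2 = 8.15 ft; q_2 = 3.58 × 4.13 × 8.15 = 120.5 ft³/s
w_3 = (33.7 − 17.8)/2 = 7.95 ft; q_3 = 3.02 × 4.11 × 7.95 = 98.68 ft³/s
w_4 = (37.7 − 23.7)/2 = 7 ft; q_4 = 3.05 × 4.23 × 7 = 90.31 ft³/s
w_5 = (46.7 − 33.7)/2 = 6.5 ft; q_5 = 3.70 × 4.55 × 6.5 = 109.4 ft³/s
w_6 = (54.8 − 37.7)/2 = 8.55 ft; q_6 = 3.30 × 4.14 × 8.55 = 116.8 ft³/s
w_7 = (58.2 − 46.7)/2 = 5.75 ft; q_7 = 1.90 × 1.68 × 5.75 = 18.35 ft³/s
w_8 = (58.2 − 54.8)/2 = 1.7 ft; q_8 = 2.04 × 1.21 × 1.7 = 4.196 ft³/s
Q = Σ qᵢ = 564.5 ft³/s

564 ft³/s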